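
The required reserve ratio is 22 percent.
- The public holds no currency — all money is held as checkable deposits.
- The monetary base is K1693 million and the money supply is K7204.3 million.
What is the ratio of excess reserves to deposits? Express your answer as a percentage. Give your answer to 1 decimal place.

1.5%

Using m = M/MB = 7204.3/1693 ≈ 4.255346. Since m = (1 + c)/(c + rr + e), the denominator satisfies c + rr + e = (1 + c)/m = (1 + 0) / 4.255346 ≈ 0.234999.
With c = 0 and rr = 0.22, the ratio of excess reserves to deposits is 0.234999 − 0 − 0.22 = 0.014999.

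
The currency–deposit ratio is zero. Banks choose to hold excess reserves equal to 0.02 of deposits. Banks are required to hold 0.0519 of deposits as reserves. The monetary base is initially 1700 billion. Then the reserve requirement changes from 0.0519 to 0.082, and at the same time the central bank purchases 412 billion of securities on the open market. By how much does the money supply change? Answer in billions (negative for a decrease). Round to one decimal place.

-2938.1 billion

Before: m₁ = 1 / (0.0519 + 0.02) ≈ 13.908206, MB₁ = 1700, so M₁ = 13.908206 × 1700 = 23643.9502 billion.
After: m₂ = 1 / (0.082 + 0.02) ≈ 9.803922, MB₂ = 1700 + 412 = 2112, so M₂ = 9.803922 × 2112 ≈ 20705.8833 billion.
ΔM = M₂ − M₁ = 20705.8833 − 23643.9502 = -2938.0669 billion.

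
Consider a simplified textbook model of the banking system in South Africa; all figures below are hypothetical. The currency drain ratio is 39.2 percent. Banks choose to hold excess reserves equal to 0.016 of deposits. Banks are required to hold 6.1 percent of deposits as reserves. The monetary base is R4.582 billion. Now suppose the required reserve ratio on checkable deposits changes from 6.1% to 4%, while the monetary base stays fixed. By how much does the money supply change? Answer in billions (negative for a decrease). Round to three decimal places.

Initially m₁ = (1 + 0.392) / (0.061 + 0.016 + 0.392) ≈ 2.96802, so M₁ = 2.96802 × 4.582 ≈ 13.5995 billion.
After the change m₂ = (1 + 0.392) / (0.04 + 0.016 + 0.392) ≈ 3.10714, so M₂ = 3.10714 × 4.582 ≈ 14.2369 billion.
ΔM = M₂ − M₁ = 14.2369 − 13.5995 = 0.6374 billion.

R0.637 billion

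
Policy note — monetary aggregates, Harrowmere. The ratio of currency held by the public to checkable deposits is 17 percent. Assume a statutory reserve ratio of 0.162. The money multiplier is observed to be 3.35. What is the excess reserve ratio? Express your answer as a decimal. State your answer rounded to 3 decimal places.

Using m = 3.35. Since m = (1 + c)/(c + rr + e), the denominator satisfies c + rr + e = (1 + c)/m = (1 + 0.17) / 3.35 ≈ 0.349254.
With c = 0.17 and rr = 0.162, the excess reserve ratio is 0.349254 − 0.17 − 0.162 = 0.017254.

0.017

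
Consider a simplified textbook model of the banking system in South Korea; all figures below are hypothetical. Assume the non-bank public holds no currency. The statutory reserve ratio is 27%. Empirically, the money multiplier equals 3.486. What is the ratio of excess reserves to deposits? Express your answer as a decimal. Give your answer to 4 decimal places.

0.0169

Using m = 3.486. Since m = (1 + c)/(c + rr + e), the denominator satisfies c + rr + e = (1 + c)/m = (1 + 0) / 3.486 ≈ 0.286862.
With c = 0 and rr = 0.27, the ratio of excess reserves to deposits is 0.286862 − 0 − 0.27 = 0.016862.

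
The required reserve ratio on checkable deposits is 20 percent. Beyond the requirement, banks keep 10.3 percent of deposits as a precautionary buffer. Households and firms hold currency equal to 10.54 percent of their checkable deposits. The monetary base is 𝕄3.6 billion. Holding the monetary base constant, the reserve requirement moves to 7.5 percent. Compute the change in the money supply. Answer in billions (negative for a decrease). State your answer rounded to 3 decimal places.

𝕄4.298 billion

Initially m₁ = (1 + 0.1054) / (0.2 + 0.103 + 0.1054) ≈ 2.70666, so M₁ = 2.70666 × 3.6 ≈ 9.744 billion.
After the change m₂ = (1 + 0.1054) / (0.075 + 0.103 + 0.1054) ≈ 3.90049, so M₂ = 3.90049 × 3.6 ≈ 14.0418 billion.
ΔM = M₂ − M₁ = 14.0418 − 9.744 = 4.2978 billion.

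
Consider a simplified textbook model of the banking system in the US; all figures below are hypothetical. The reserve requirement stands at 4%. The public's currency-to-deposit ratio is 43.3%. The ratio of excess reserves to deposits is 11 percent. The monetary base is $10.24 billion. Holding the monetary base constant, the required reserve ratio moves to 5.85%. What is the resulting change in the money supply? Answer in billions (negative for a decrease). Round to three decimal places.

-0.774 billion

Initially m₁ = (1 + 0.433) / (0.04 + 0.11 + 0.433) ≈ 2.457976, so M₁ = 2.457976 × 10.24 ≈ 25.1697 billion.
After the change m₂ = (1 + 0.433) / (0.0585 + 0.11 + 0.433) ≈ 2.382377, so M₂ = 2.382377 × 10.24 ≈ 24.3955 billion.
ΔM = M₂ − M₁ = 24.3955 − 25.1697 = -0.7742 billion.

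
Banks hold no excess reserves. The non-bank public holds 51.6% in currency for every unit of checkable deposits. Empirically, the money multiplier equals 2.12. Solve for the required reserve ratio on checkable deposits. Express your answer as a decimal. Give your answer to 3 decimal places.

0.199

Using m = 2.12. Since m = (1 + c)/(c + rr + e), the denominator satisfies c + rr + e = (1 + c)/m = (1 + 0.516) / 2.12 ≈ 0.715094.
With c = 0.516 and e = 0, the required reserve ratio on checkable deposits is 0.715094 − 0.516 − 0 = 0.199094.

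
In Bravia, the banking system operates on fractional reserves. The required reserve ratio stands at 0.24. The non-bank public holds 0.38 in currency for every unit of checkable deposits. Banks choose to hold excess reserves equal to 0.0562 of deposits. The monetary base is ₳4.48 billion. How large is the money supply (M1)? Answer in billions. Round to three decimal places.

The money multiplier is m = (1 + c) / (rr + e + c) = (1 + 0.38) / (0.24 + 0.0562 + 0.38) ≈ 2.04082.
So M = m × MB = 2.04082 × 4.48 ≈ 9.1429 billion.

₳9.143 billion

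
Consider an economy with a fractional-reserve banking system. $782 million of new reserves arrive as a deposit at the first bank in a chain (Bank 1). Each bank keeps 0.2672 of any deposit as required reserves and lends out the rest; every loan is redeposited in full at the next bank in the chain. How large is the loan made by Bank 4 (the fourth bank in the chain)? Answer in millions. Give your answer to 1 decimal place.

Each bank lends a fraction (1 − rr) = 0.7328 of the deposit it receives, so Bank 4 receives 782·0.7328^3 and lends 782·0.7328^4 ≈ 225.5011 million.

$225.5 million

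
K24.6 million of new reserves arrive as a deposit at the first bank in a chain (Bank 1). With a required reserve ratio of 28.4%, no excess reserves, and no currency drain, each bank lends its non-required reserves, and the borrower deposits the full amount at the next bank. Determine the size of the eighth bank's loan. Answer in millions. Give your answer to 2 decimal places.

K1.70 million

Each bank lends a fraction (1 − rr) = 0.7160 of the deposit it receives, so Bank 8 receives 24.6·0.7160^7 and lends 24.6·0.7160^8 ≈ 1.6992 million.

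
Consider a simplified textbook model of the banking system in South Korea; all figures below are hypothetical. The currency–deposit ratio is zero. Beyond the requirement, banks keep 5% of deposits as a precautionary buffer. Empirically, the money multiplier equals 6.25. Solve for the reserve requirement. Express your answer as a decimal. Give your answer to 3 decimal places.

0.110

Using m = 6.25. Since m = (1 + c)/(c + rr + e), the denominator satisfies c + rr + e = (1 + c)/m = (1 + 0) / 6.25 = 0.160000.
With c = 0 and e = 0.05, the reserve requirement is 0.160000 − 0 − 0.05 = 0.11.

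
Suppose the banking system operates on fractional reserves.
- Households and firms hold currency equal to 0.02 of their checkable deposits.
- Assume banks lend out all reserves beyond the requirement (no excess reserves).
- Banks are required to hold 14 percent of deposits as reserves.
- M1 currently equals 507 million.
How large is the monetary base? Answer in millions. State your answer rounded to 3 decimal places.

The money multiplier is m = (1 + c) / (rr + c) = (1 + 0.02) / (0.14 + 0.02) = 6.3750000.
MB = M / m = 507 / 6.3750000 ≈ 79.5294 million.

79.529 million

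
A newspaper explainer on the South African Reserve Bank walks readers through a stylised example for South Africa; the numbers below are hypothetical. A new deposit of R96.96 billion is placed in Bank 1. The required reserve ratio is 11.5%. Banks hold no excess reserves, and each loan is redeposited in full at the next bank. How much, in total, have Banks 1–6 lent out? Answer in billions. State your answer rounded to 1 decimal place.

Bank i lends (1 − rr)^i of the original deposit: Bank 1 lends 96.96·0.8850 = 85.8096, Bank 2 lends 96.96·0.8850² ≈ 75.9415, and so on.
Summing a geometric series: total = 96.96·[0.8850·(1 − 0.8850^6) / (1 − 0.8850)] ≈ 387.6634 billion.

R387.7 billion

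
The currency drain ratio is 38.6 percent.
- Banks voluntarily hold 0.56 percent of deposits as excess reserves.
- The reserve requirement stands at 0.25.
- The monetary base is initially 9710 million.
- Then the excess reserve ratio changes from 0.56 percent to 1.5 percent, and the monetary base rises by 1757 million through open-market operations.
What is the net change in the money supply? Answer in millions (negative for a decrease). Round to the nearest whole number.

Before: m₁ = (1 + 0.386) / (0.25 + 0.0056 + 0.386) ≈ 2.160224, MB₁ = 9710, so M₁ = 2.160224 × 9710 ≈ 20975.775 million.
After: m₂ = (1 + 0.386) / (0.25 + 0.015 + 0.386) ≈ 2.129032, MB₂ = 9710 + 1757 = 11467, so M₂ = 2.129032 × 11467 ≈ 24413.6099 million.
ΔM = M₂ − M₁ = 24413.6099 − 20975.775 = 3437.8349 million.

3438 million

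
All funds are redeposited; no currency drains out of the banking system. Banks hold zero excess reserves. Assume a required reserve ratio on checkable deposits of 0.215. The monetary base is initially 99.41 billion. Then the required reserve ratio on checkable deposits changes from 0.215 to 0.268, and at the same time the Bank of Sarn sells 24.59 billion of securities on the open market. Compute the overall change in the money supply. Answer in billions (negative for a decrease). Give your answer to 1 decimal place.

Before: m₁ = 1 / (0.215) ≈ 4.6512, MB₁ = 99.41, so M₁ = 4.6512 × 99.41 ≈ 462.3758 billion.
After: m₂ = 1 / (0.268) ≈ 3.7313, MB₂ = 99.41 − 24.59 = 74.82, so M₂ = 3.7313 × 74.82 ≈ 279.1759 billion.
ΔM = M₂ − M₁ = 279.1759 − 462.3758 = -183.1999 billion.

-183.2 billion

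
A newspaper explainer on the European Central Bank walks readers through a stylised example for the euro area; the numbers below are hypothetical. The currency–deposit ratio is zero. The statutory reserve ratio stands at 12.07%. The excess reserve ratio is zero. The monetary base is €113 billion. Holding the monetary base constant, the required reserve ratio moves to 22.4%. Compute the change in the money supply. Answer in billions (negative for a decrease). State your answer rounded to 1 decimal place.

-431.7 billion

Initially m₁ = 1 / (0.1207) ≈ 8.28500, so M₁ = 8.28500 × 113 = 936.205 billion.
After the change m₂ = 1 / (0.224) ≈ 4.46429, so M₂ = 4.46429 × 113 ≈ 504.4648 billion.
ΔM = M₂ − M₁ = 504.4648 − 936.205 = -431.7402 billion.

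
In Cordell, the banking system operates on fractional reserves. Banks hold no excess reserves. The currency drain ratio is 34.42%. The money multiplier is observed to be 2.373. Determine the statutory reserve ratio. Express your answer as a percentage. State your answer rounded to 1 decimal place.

Using m = 2.373. Since m = (1 + c)/(c + rr + e), the denominator satisfies c + rr + e = (1 + c)/m = (1 + 0.3442) / 2.373 ≈ 0.566456.
With c = 0.3442 and e = 0, the statutory reserve ratio is 0.566456 − 0.3442 − 0 = 0.222256.

22.2%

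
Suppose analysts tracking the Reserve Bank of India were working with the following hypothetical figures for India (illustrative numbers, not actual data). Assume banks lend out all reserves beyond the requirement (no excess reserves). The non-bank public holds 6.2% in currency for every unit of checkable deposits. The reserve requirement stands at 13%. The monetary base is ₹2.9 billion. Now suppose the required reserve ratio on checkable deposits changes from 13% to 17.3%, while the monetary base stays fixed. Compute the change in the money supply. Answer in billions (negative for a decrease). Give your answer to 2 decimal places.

-2.94 billion

Initially m₁ = (1 + 0.062) / (0.13 + 0.062) ≈ 5.5312, so M₁ = 5.5312 × 2.9 ≈ 16.0405 billion.
After the change m₂ = (1 + 0.062) / (0.173 + 0.062) ≈ 4.5191, so M₂ = 4.5191 × 2.9 ≈ 13.1054 billion.
ΔM = M₂ − M₁ = 13.1054 − 16.0405 = -2.9351 billion.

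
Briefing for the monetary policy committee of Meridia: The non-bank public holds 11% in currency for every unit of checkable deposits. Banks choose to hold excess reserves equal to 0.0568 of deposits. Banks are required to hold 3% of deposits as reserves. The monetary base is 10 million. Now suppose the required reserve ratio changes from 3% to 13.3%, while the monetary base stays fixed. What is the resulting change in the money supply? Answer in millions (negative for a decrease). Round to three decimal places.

Initially m₁ = (1 + 0.11) / (0.03 + 0.0568 + 0.11) ≈ 5.64024, so M₁ = 5.64024 × 10 = 56.4024 million.
After the change m₂ = (1 + 0.11) / (0.133 + 0.0568 + 0.11) ≈ 3.70247, so M₂ = 3.70247 × 10 = 37.0247 million.
ΔM = M₂ − M₁ = 37.0247 − 56.4024 = -19.3777 million.

-19.378 million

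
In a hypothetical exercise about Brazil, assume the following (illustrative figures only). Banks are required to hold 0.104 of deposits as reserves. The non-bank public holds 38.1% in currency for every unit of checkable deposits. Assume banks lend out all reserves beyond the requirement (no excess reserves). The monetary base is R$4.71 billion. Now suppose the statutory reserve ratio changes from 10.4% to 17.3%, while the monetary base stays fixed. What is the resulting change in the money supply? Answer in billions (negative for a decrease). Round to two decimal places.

-1.67 billion

Initially m₁ = (1 + 0.381) / (0.104 + 0.381) ≈ 2.8474, so M₁ = 2.8474 × 4.71 ≈ 13.4113 billion.
After the change m₂ = (1 + 0.381) / (0.173 + 0.381) ≈ 2.4928, so M₂ = 2.4928 × 4.71 ≈ 11.7411 billion.
ΔM = M₂ − M₁ = 11.7411 − 13.4113 = -1.6702 billion.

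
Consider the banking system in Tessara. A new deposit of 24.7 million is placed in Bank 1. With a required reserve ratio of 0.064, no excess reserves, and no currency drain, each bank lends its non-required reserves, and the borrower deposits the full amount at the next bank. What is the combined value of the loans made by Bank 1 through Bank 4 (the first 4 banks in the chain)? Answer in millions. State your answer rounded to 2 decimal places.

Bank i lends (1 − rr)^i of the original deposit: Bank 1 lends 24.7·0.9360 = 23.1192, Bank 2 lends 24.7·0.9360² ≈ 21.6396, and so on.
Summing a geometric series: total = 24.7·[0.9360·(1 − 0.9360^4) / (1 − 0.9360)] ≈ 83.9718 million.

83.97 million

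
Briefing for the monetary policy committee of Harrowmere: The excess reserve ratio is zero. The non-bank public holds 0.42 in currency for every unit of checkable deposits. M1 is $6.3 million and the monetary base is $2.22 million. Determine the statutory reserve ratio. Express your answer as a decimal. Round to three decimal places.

Using m = M/MB = 6.3/2.22 ≈ 2.837838. Since m = (1 + c)/(c + rr + e), the denominator satisfies c + rr + e = (1 + c)/m = (1 + 0.42) / 2.837838 ≈ 0.500381.
With c = 0.42 and e = 0, the statutory reserve ratio is 0.500381 − 0.42 − 0 = 0.080381.

0.080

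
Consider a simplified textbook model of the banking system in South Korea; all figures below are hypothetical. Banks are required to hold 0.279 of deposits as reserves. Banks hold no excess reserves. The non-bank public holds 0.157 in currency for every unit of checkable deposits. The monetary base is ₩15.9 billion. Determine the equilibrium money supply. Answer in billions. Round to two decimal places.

₩42.19 billion

The money multiplier is m = (1 + c) / (rr + c) = (1 + 0.157) / (0.279 + 0.157) ≈ 2.65367.
So M = m × MB = 2.65367 × 15.9 ≈ 42.1934 billion.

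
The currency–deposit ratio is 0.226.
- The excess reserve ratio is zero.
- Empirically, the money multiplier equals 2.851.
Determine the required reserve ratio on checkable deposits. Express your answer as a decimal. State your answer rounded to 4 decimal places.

0.2040

Using m = 2.851. Since m = (1 + c)/(c + rr + e), the denominator satisfies c + rr + e = (1 + c)/m = (1 + 0.226) / 2.851 ≈ 0.430025.
With c = 0.226 and e = 0, the required reserve ratio on checkable deposits is 0.430025 − 0.226 − 0 = 0.204025.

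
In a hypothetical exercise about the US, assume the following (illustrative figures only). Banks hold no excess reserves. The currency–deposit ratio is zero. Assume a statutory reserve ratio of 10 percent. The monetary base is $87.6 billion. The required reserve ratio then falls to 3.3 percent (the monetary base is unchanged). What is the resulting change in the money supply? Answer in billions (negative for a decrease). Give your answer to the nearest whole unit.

$1779 billion

Initially m₁ = 1 / (0.1) = 10, so M₁ = 10 × 87.6 = 876 billion.
After the change m₂ = 1 / (0.033) ≈ 30.3030, so M₂ = 30.3030 × 87.6 = 2654.5428 billion.
ΔM = M₂ − M₁ = 2654.5428 − 876 = 1778.5428 billion.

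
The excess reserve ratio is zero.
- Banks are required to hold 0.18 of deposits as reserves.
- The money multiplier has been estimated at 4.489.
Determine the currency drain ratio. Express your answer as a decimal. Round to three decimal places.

Using m = 4.489. From m = (1 + c)/(c + rr + e), rearranging gives 1 + c = m·(c + rr + e), so c·(1 − m) = m·(rr + e) − 1.
Hence c = [m·(rr + e) − 1]/(1 − m) = [4.489 × (0.18 + 0) − 1] / (1 − 4.489) ≈ 0.055024.

0.055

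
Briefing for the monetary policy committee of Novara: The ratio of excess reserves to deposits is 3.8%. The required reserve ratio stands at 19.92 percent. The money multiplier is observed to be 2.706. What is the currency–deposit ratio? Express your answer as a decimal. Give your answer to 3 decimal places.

Using m = 2.706. From m = (1 + c)/(c + rr + e), rearranging gives 1 + c = m·(c + rr + e), so c·(1 − m) = m·(rr + e) − 1.
Hence c = [m·(rr + e) − 1]/(1 − m) = [2.706 × (0.1992 + 0.038) − 1] / (1 − 2.706) ≈ 0.209928.

0.210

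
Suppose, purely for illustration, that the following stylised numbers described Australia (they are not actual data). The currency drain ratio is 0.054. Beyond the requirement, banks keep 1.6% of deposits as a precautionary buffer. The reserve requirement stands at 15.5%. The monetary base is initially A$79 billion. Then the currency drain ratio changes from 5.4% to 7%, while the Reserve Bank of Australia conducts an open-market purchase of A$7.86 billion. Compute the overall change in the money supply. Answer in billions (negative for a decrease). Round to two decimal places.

A$15.57 billion

Before: m₁ = (1 + 0.054) / (0.155 + 0.016 + 0.054) ≈ 4.68444, MB₁ = 79, so M₁ = 4.68444 × 79 ≈ 370.0708 billion.
After: m₂ = (1 + 0.07) / (0.155 + 0.016 + 0.07) ≈ 4.43983, MB₂ = 79 + 7.86 = 86.86, so M₂ = 4.43983 × 86.86 ≈ 385.6436 billion.
ΔM = M₂ − M₁ = 385.6436 − 370.0708 = 15.5728 billion.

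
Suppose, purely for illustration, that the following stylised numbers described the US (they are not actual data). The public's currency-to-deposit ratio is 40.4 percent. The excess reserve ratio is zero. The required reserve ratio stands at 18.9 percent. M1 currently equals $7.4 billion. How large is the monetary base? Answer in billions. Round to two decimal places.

The money multiplier is m = (1 + c) / (rr + c) = (1 + 0.404) / (0.189 + 0.404) ≈ 2.3676.
MB = M / m = 7.4 / 2.3676 ≈ 3.1255 billion.

$3.13 billion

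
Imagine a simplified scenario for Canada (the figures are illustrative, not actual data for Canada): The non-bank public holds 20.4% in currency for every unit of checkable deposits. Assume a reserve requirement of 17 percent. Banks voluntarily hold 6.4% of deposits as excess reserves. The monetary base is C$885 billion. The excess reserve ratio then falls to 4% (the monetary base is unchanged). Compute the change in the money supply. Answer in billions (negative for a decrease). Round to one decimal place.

Initially m₁ = (1 + 0.204) / (0.17 + 0.064 + 0.204) ≈ 2.74886, so M₁ = 2.74886 × 885 = 2432.7411 billion.
After the change m₂ = (1 + 0.204) / (0.17 + 0.04 + 0.204) ≈ 2.90821, so M₂ = 2.90821 × 885 ≈ 2573.7658 billion.
ΔM = M₂ − M₁ = 2573.7658 − 2432.7411 = 141.0247 billion.

C$141.0 billion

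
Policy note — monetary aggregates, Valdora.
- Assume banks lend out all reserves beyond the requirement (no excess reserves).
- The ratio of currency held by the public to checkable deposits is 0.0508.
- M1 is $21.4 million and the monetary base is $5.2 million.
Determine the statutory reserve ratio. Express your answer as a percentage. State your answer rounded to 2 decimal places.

20.45%

Using m = M/MB = 21.4/5.2 ≈ 4.115385. Since m = (1 + c)/(c + rr + e), the denominator satisfies c + rr + e = (1 + c)/m = (1 + 0.0508) / 4.115385 ≈ 0.255335.
With c = 0.0508 and e = 0, the statutory reserve ratio is 0.255335 − 0.0508 − 0 = 0.204535.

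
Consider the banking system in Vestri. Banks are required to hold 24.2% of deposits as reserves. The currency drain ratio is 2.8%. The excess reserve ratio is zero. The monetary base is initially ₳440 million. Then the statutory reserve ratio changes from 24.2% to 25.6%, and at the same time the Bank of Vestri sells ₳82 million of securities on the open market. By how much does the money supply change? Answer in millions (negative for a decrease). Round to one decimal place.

-379.4 million

Before: m₁ = (1 + 0.028) / (0.242 + 0.028) ≈ 3.80741, MB₁ = 440, so M₁ = 3.80741 × 440 = 1675.2604 million.
After: m₂ = (1 + 0.028) / (0.256 + 0.028) ≈ 3.61972, MB₂ = 440 − 82 = 358, so M₂ = 3.61972 × 358 ≈ 1295.8598 million.
ΔM = M₂ − M₁ = 1295.8598 − 1675.2604 = -379.4006 million.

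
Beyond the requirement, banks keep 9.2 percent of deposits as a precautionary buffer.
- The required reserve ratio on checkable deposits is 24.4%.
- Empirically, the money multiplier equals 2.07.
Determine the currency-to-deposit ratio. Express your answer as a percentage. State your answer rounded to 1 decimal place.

28.5%

Using m = 2.07. From m = (1 + c)/(c + rr + e), rearranging gives 1 + c = m·(c + rr + e), so c·(1 − m) = m·(rr + e) − 1.
Hence c = [m·(rr + e) − 1]/(1 − m) = [2.07 × (0.244 + 0.092) − 1] / (1 − 2.07) ≈ 0.284561.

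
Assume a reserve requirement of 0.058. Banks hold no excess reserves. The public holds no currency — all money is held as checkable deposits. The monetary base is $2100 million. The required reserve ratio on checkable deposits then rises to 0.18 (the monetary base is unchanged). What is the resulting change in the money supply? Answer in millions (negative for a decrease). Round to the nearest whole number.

-24540 million

Initially m₁ = 1 / (0.058) ≈ 17.24138, so M₁ = 17.24138 × 2100 = 36206.898 million.
After the change m₂ = 1 / (0.18) ≈ 5.55556, so M₂ = 5.55556 × 2100 = 11666.676 million.
ΔM = M₂ − M₁ = 11666.676 − 36206.898 = -24540.222 million.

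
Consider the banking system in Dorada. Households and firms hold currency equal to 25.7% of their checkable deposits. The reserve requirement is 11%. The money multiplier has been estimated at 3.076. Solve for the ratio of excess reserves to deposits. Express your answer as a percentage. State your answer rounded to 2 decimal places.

Using m = 3.076. Since m = (1 + c)/(c + rr + e), the denominator satisfies c + rr + e = (1 + c)/m = (1 + 0.257) / 3.076 ≈ 0.408648.
With c = 0.257 and rr = 0.11, the ratio of excess reserves to deposits is 0.408648 − 0.257 − 0.11 = 0.041648.

4.16%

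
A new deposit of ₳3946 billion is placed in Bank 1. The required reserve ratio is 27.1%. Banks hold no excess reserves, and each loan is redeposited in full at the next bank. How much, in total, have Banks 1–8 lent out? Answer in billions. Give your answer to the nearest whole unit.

₳9768 billion

Bank i lends (1 − rr)^i of the original deposit: Bank 1 lends 3946·0.7290 = 2876.6340, Bank 2 lends 3946·0.7290² ≈ 2097.0662, and so on.
Summing a geometric series: total = 3946·[0.7290·(1 − 0.7290^8) / (1 − 0.7290)] ≈ 9768.1739 billion.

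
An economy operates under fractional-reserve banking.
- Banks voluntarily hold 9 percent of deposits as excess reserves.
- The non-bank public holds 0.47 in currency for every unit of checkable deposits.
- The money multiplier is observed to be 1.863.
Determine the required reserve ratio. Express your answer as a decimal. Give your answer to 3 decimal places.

Using m = 1.863. Since m = (1 + c)/(c + rr + e), the denominator satisfies c + rr + e = (1 + c)/m = (1 + 0.47) / 1.863 ≈ 0.789050.
With c = 0.47 and e = 0.09, the required reserve ratio is 0.789050 − 0.47 − 0.09 = 0.22905.

0.229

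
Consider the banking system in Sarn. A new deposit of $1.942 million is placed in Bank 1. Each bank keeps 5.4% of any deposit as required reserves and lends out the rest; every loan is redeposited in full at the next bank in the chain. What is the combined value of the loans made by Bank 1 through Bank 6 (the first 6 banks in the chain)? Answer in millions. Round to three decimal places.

Bank i lends (1 − rr)^i of the original deposit: Bank 1 lends 1.942·0.9460 ≈ 1.8371, Bank 2 lends 1.942·0.9460² ≈ 1.7379, and so on.
Summing a geometric series: total = 1.942·[0.9460·(1 − 0.9460^6) / (1 − 0.9460)] ≈ 9.6376 million.

$9.638 million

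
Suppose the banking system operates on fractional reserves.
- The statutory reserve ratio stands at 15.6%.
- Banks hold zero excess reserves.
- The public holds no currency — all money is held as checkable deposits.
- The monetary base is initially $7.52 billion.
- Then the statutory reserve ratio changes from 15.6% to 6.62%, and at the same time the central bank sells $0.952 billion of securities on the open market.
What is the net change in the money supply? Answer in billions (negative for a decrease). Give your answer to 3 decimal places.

$51.009 billion

Before: m₁ = 1 / (0.156) ≈ 6.41026, MB₁ = 7.52, so M₁ = 6.41026 × 7.52 ≈ 48.2052 billion.
After: m₂ = 1 / (0.0662) ≈ 15.10574, MB₂ = 7.52 − 0.952 = 6.568, so M₂ = 15.10574 × 6.568 ≈ 99.2145 billion.
ΔM = M₂ − M₁ = 99.2145 − 48.2052 = 51.0093 billion.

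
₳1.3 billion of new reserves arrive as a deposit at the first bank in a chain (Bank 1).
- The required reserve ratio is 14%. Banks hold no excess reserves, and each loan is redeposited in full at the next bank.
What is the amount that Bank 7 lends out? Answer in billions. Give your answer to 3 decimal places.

Each bank lends a fraction (1 − rr) = 0.8600 of the deposit it receives, so Bank 7 receives 1.3·0.8600^6 and lends 1.3·0.8600^7 ≈ 0.4523 billion.

₳0.452 billion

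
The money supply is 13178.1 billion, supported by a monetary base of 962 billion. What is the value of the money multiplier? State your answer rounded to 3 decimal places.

The money multiplier is m = M / MB = 13178.1 / 962 ≈ 13.69865.

13.699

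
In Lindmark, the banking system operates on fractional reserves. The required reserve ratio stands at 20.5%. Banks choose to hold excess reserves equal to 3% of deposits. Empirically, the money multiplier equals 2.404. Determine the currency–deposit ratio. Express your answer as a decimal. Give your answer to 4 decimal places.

0.3099

Using m = 2.404. From m = (1 + c)/(c + rr + e), rearranging gives 1 + c = m·(c + rr + e), so c·(1 − m) = m·(rr + e) − 1.
Hence c = [m·(rr + e) − 1]/(1 − m) = [2.404 × (0.205 + 0.03) − 1] / (1 − 2.404) ≈ 0.309872.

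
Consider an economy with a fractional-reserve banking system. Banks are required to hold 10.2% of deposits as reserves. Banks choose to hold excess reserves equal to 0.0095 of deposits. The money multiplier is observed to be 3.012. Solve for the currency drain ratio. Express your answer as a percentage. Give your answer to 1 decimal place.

Using m = 3.012. From m = (1 + c)/(c + rr + e), rearranging gives 1 + c = m·(c + rr + e), so c·(1 − m) = m·(rr + e) − 1.
Hence c = [m·(rr + e) − 1]/(1 − m) = [3.012 × (0.102 + 0.0095) − 1] / (1 − 3.012) ≈ 0.330100.

33.0%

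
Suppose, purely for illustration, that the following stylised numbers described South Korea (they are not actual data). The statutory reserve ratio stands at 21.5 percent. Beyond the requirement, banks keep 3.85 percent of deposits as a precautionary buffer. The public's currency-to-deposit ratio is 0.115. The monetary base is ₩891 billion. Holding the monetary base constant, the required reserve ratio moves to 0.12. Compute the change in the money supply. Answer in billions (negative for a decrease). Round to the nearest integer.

Initially m₁ = (1 + 0.115) / (0.215 + 0.0385 + 0.115) ≈ 3.0258, so M₁ = 3.0258 × 891 = 2695.9878 billion.
After the change m₂ = (1 + 0.115) / (0.12 + 0.0385 + 0.115) ≈ 4.0768, so M₂ = 4.0768 × 891 = 3632.4288 billion.
ΔM = M₂ − M₁ = 3632.4288 − 2695.9878 = 936.441 billion.

₩936 billion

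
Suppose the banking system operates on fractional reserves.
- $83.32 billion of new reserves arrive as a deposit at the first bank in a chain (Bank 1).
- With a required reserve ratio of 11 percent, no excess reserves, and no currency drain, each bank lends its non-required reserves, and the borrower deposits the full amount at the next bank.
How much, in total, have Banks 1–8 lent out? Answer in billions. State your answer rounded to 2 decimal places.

Bank i lends (1 − rr)^i of the original deposit: Bank 1 lends 83.32·0.8900 = 74.1548, Bank 2 lends 83.32·0.8900² ≈ 65.9978, and so on.
Summing a geometric series: total = 83.32·[0.8900·(1 − 0.8900^8) / (1 − 0.8900)] ≈ 408.7555 billion.

$408.76 billion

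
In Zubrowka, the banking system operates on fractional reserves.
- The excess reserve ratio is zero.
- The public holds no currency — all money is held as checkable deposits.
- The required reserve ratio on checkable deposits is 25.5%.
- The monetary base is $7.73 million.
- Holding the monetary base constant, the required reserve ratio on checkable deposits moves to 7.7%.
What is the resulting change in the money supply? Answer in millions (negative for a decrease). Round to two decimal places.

$70.08 million

Initially m₁ = 1 / (0.255) ≈ 3.9216, so M₁ = 3.9216 × 7.73 ≈ 30.314 million.
After the change m₂ = 1 / (0.077) ≈ 12.9870, so M₂ = 12.9870 × 7.73 ≈ 100.3895 million.
ΔM = M₂ − M₁ = 100.3895 − 30.314 = 70.0755 million.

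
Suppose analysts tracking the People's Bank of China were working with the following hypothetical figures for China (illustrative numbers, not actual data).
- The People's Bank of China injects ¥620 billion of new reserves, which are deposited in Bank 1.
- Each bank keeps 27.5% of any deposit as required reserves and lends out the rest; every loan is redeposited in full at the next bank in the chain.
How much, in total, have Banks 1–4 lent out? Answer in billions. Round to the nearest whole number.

¥1183 billion

Bank i lends (1 − rr)^i of the original deposit: Bank 1 lends 620·0.7250 = 449.5000, Bank 2 lends 620·0.7250² = 325.8875, and so on.
Summing a geometric series: total = 620·[0.7250·(1 − 0.7250^4) / (1 − 0.7250)] ≈ 1182.9506 billion.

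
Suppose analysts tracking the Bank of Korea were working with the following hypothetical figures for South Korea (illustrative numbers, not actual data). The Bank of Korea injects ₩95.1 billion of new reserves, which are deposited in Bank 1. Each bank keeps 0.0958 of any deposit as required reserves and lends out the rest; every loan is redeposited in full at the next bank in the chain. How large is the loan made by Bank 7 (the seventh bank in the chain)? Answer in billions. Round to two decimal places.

Each bank lends a fraction (1 − rr) = 0.9042 of the deposit it receives, so Bank 7 receives 95.1·0.9042^6 and lends 95.1·0.9042^7 ≈ 46.9929 billion.

₩46.99 billion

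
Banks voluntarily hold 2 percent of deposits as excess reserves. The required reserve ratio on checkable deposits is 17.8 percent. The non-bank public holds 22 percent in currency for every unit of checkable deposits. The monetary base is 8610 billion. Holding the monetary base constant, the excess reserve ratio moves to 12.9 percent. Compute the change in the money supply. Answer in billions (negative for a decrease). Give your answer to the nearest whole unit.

-5198 billion

Initially m₁ = (1 + 0.22) / (0.178 + 0.02 + 0.22) ≈ 2.91866, so M₁ = 2.91866 × 8610 = 25129.6626 billion.
After the change m₂ = (1 + 0.22) / (0.178 + 0.129 + 0.22) ≈ 2.31499, so M₂ = 2.31499 × 8610 = 19932.0639 billion.
ΔM = M₂ − M₁ = 19932.0639 − 25129.6626 = -5197.5987 billion.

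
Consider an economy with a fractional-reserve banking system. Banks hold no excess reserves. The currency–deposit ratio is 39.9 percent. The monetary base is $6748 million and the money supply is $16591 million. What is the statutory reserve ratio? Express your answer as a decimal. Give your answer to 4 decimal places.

0.1700

Using m = M/MB = 16591/6748 ≈ 2.458654. Since m = (1 + c)/(c + rr + e), the denominator satisfies c + rr + e = (1 + c)/m = (1 + 0.399) / 2.458654 ≈ 0.569011.
With c = 0.399 and e = 0, the statutory reserve ratio is 0.569011 − 0.399 − 0 = 0.170011.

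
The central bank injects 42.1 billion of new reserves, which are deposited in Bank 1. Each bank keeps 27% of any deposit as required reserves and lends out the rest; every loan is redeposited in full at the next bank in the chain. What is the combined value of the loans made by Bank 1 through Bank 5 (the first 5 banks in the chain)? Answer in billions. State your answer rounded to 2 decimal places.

90.23 billion

Bank i lends (1 − rr)^i of the original deposit: Bank 1 lends 42.1·0.7300 = 30.7330, Bank 2 lends 42.1·0.7300² ≈ 22.4351, and so on.
Summing a geometric series: total = 42.1·[0.7300·(1 − 0.7300^5) / (1 − 0.7300)] ≈ 90.2290 billion.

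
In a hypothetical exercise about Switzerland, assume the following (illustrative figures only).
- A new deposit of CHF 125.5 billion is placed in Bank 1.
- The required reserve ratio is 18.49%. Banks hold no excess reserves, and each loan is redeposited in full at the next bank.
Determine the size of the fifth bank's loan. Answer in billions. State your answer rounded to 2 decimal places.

CHF 45.15 billion

Each bank lends a fraction (1 − rr) = 0.8151 of the deposit it receives, so Bank 5 receives 125.5·0.8151^4 and lends 125.5·0.8151^5 ≈ 45.1542 billion.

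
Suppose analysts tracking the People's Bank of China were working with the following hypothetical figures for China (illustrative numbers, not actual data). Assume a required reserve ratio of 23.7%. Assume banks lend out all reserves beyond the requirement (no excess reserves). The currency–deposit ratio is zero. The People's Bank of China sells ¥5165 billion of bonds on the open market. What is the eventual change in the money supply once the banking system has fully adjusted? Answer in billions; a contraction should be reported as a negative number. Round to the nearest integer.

-21793 billion

The simple money multiplier is m = 1/rr = 1/0.237 ≈ 4.21941.
An open-market sale reduces the monetary base by 5165 billion, so ΔM = m × ΔMB = 4.21941 × (−5165) ≈ -21793.2526 billion.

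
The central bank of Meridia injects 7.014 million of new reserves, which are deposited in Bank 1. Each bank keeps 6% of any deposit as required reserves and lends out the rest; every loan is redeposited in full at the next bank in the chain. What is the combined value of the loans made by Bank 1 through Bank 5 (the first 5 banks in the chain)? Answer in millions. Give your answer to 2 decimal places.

Bank i lends (1 − rr)^i of the original deposit: Bank 1 lends 7.014·0.9400 ≈ 6.5932, Bank 2 lends 7.014·0.9400² ≈ 6.1976, and so on.
Summing a geometric series: total = 7.014·[0.9400·(1 − 0.9400^5) / (1 − 0.9400)] ≈ 29.2402 million.

29.24 million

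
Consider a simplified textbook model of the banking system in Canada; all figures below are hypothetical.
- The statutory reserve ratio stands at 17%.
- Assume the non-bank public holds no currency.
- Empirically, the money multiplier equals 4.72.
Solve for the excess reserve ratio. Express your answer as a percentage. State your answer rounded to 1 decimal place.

4.2%

Using m = 4.72. Since m = (1 + c)/(c + rr + e), the denominator satisfies c + rr + e = (1 + c)/m = (1 + 0) / 4.72 ≈ 0.211864.
With c = 0 and rr = 0.17, the excess reserve ratio is 0.211864 − 0 − 0.17 = 0.041864.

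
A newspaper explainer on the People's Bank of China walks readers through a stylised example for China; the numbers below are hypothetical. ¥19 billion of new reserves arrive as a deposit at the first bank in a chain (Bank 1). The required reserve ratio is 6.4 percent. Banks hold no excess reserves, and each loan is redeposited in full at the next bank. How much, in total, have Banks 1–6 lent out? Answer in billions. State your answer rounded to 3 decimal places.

¥91.020 billion

Bank i lends (1 − rr)^i of the original deposit: Bank 1 lends 19·0.9360 = 17.7840, Bank 2 lends 19·0.9360² ≈ 16.6458, and so on.
Summing a geometric series: total = 19·[0.9360·(1 − 0.9360^6) / (1 − 0.9360)] ≈ 91.0201 billion.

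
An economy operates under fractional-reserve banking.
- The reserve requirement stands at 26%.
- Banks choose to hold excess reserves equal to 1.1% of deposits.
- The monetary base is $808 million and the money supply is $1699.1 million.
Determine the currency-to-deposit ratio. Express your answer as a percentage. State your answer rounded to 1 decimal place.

Using m = M/MB = 1699.1/808 ≈ 2.102847. From m = (1 + c)/(c + rr + e), rearranging gives 1 + c = m·(c + rr + e), so c·(1 − m) = m·(rr + e) − 1.
Hence c = [m·(rr + e) − 1]/(1 − m) = [2.102847 × (0.26 + 0.011) − 1] / (1 − 2.102847) ≈ 0.390016.

39.0%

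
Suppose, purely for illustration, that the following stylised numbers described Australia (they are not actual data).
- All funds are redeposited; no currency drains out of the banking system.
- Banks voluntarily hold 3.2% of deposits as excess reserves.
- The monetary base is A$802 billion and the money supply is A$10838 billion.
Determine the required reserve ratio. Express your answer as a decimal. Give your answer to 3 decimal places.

0.042

Using m = M/MB = 10838/802 ≈ 13.513716. Since m = (1 + c)/(c + rr + e), the denominator satisfies c + rr + e = (1 + c)/m = (1 + 0) / 13.513716 ≈ 0.073999.
With c = 0 and e = 0.032, the required reserve ratio is 0.073999 − 0 − 0.032 = 0.041999.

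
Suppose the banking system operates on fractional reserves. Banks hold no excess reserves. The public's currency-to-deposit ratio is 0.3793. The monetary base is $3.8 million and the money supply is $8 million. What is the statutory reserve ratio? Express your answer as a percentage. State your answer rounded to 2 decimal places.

Using m = M/MB = 8/3.8 ≈ 2.105263. Since m = (1 + c)/(c + rr + e), the denominator satisfies c + rr + e = (1 + c)/m = (1 + 0.3793) / 2.105263 ≈ 0.655168.
With c = 0.3793 and e = 0, the statutory reserve ratio is 0.655168 − 0.3793 − 0 = 0.275868.

27.59%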